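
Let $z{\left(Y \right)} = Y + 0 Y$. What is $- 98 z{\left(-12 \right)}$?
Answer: $1176$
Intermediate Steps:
$z{\left(Y \right)} = Y$ ($z{\left(Y \right)} = Y + 0 = Y$)
$- 98 z{\left(-12 \right)} = \left(-98\right) \left(-12\right) = 1176$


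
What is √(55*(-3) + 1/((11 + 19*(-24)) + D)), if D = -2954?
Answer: 2*I*√476570391/3399 ≈ 12.845*I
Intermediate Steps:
√(55*(-3) + 1/((11 + 19*(-24)) + D)) = √(55*(-3) + 1/((11 + 19*(-24)) - 2954)) = √(-165 + 1/((11 - 456) - 2954)) = √(-165 + 1/(-445 - 2954)) = √(-165 + 1/(-3399)) = √(-165 - 1/3399) = √(-560836/3399) = 2*I*√476570391/3399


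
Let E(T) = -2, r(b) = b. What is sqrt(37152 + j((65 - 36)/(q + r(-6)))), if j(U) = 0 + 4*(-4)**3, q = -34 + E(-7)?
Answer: 4*sqrt(2306) ≈ 192.08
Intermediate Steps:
q = -36 (q = -34 - 2 = -36)
j(U) = -256 (j(U) = 0 + 4*(-64) = 0 - 256 = -256)
sqrt(37152 + j((65 - 36)/(q + r(-6)))) = sqrt(37152 - 256) = sqrt(36896) = 4*sqrt(2306)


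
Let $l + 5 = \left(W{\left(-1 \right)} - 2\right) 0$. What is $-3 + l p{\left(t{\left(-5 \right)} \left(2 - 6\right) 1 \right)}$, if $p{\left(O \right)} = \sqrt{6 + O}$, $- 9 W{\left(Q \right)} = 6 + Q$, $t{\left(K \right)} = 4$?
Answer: $-3 - 5 i \sqrt{10} \approx -3.0 - 15.811 i$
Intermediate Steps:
$W{\left(Q \right)} = - \frac{2}{3} - \frac{Q}{9}$ ($W{\left(Q \right)} = - \frac{6 + Q}{9} = - \frac{2}{3} - \frac{Q}{9}$)
$l = -5$ ($l = -5 + \left(\left(- \frac{2}{3} - - \frac{1}{9}\right) - 2\right) 0 = -5 + \left(\left(- \frac{2}{3} + \frac{1}{9}\right) - 2\right) 0 = -5 + \left(- \frac{5}{9} - 2\right) 0 = -5 - 0 = -5 + 0 = -5$)
$-3 + l p{\left(t{\left(-5 \right)} \left(2 - 6\right) 1 \right)} = -3 - 5 \sqrt{6 + 4 \left(2 - 6\right) 1} = -3 - 5 \sqrt{6 + 4 \left(-4\right) 1} = -3 - 5 \sqrt{6 - 16} = -3 - 5 \sqrt{-10} = -3 - 5 i \sqrt{10}$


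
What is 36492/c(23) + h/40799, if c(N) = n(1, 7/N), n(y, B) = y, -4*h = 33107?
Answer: 5955315325/163196 ≈ 36492.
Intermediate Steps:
h = -33107/4 (h = -1/4*33107 = -33107/4 ≈ -8276.8)
c(N) = 1
36492/c(23) + h/40799 = 36492/1 - 33107/4/40799 = 36492*1 - 33107/4*1/40799 = 36492 - 33107/163196 = 5955315325/163196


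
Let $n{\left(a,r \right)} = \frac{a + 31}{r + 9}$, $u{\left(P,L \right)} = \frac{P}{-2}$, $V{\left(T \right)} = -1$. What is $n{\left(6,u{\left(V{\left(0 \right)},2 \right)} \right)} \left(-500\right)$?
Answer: $- \frac{37000}{19} \approx -1947.4$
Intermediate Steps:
$u{\left(P,L \right)} = - \frac{P}{2}$ ($u{\left(P,L \right)} = P \left(- \frac{1}{2}\right) = - \frac{P}{2}$)
$n{\left(a,r \right)} = \frac{31 + a}{9 + r}$
$n{\left(6,u{\left(V{\left(0 \right)},2 \right)} \right)} \left(-500\right) = \frac{31 + 6}{9 - - \frac{1}{2}} \left(-500\right) = \frac{1}{9 + \frac{1}{2}} \cdot 37 \left(-500\right) = \frac{1}{\frac{19}{2}} \cdot 37 \left(-500\right) = \frac{2}{19} \cdot 37 \left(-500\right) = \frac{74}{19} \left(-500\right) = - \frac{37000}{19}$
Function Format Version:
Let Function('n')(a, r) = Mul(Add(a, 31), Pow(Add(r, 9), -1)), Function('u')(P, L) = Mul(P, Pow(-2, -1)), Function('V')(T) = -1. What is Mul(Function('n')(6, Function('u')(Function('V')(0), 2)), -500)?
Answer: Rational(-37000, 19) ≈ -1947.4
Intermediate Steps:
Function('u')(P, L) = Mul(Rational(-1, 2), P) (Function('u')(P, L) = Mul(P, Rational(-1, 2)) = Mul(Rational(-1, 2), P))
Function('n')(a, r) = Mul(Pow(Add(9, r), -1), Add(31, a)) (Function('n')(a, r) = Mul(Add(31, a), Pow(Add(9, r), -1)) = Mul(Pow(Add(9, r), -1), Add(31, a)))
Mul(Function('n')(6, Function('u')(Function('V')(0), 2)), -500) = Mul(Mul(Pow(Add(9, Mul(Rational(-1, 2), -1)), -1), Add(31, 6)), -500) = Mul(Mul(Pow(Add(9, Rational(1, 2)), -1), 37), -500) = Mul(Mul(Pow(Rational(19, 2), -1), 37), -500) = Mul(Mul(Rational(2, 19), 37), -500) = Mul(Rational(74, 19), -500) = Rational(-37000, 19)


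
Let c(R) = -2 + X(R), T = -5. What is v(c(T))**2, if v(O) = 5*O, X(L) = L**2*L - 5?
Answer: 435600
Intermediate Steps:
X(L) = -5 + L**3 (X(L) = L**3 - 5 = -5 + L**3)
c(R) = -7 + R**3 (c(R) = -2 + (-5 + R**3) = -7 + R**3)
v(c(T))**2 = (5*(-7 + (-5)**3))**2 = (5*(-7 - 125))**2 = (5*(-132))**2 = (-660)**2 = 435600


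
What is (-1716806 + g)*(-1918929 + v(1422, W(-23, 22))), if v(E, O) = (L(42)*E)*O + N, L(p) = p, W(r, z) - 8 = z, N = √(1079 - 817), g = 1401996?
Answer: 40046665290 - 314810*√262 ≈ 4.0042e+10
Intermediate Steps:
N = √262 ≈ 16.186
W(r, z) = 8 + z
v(E, O) = √262 + 42*E*O (v(E, O) = (42*E)*O + √262 = 42*E*O + √262 = √262 + 42*E*O)
(-1716806 + g)*(-1918929 + v(1422, W(-23, 22))) = (-1716806 + 1401996)*(-1918929 + (√262 + 42*1422*(8 + 22))) = -314810*(-1918929 + (√262 + 42*1422*30)) = -314810*(-1918929 + (√262 + 1791720)) = -314810*(-1918929 + (1791720 + √262)) = -314810*(-127209 + √262) = 40046665290 - 314810*√262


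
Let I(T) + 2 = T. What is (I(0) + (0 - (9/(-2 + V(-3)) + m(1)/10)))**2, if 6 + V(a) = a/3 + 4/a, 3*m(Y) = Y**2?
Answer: 1168561/864900 ≈ 1.3511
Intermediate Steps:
I(T) = -2 + T
m(Y) = Y**2/3
V(a) = -6 + 4/a + a/3 (V(a) = -6 + (a/3 + 4/a) = -6 + (4/a + a/3) = -6 + 4/a + a/3)
(I(0) + (0 - (9/(-2 + V(-3)) + m(1)/10)))**2 = ((-2 + 0) + (0 - (9/(-2 + (-6 + 4/(-3) + (1/3)*(-3))) + ((1/3)*1**2)/10)))**2 = (-2 + (0 - (9/(-2 + (-6 + 4*(-1/3) - 1)) + ((1/3)*1)*(1/10))))**2 = (-2 + (0 - (9/(-2 + (-6 - 4/3 - 1)) + (1/3)*(1/10))))**2 = (-2 + (0 - (9/(-2 - 25/3) + 1/30)))**2 = (-2 + (0 - (9/(-31/3) + 1/30)))**2 = (-2 + (0 - (9*(-3/31) + 1/30)))**2 = (-2 + (0 - (-27/31 + 1/30)))**2 = (-2 + (0 - 1*(-779/930)))**2 = (-2 + (0 + 779/930))**2 = (-2 + 779/930)**2 = (-1081/930)**2 = 1168561/864900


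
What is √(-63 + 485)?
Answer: √422 ≈ 20.543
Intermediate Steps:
√(-63 + 485) = √422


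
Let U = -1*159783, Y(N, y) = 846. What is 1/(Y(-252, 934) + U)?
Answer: -1/158937 ≈ -6.2918e-6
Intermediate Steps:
U = -159783
1/(Y(-252, 934) + U) = 1/(846 - 159783) = 1/(-158937) = -1/158937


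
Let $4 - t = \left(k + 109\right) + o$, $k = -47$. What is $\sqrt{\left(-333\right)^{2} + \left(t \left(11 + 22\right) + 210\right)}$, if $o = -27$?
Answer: $2 \sqrt{27519} \approx 331.78$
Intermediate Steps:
$t = -31$ ($t = 4 - \left(\left(-47 + 109\right) - 27\right) = 4 - \left(62 - 27\right) = 4 - 35 = -31$)
$\sqrt{\left(-333\right)^{2} + \left(t \left(11 + 22\right) + 210\right)} = \sqrt{\left(-333\right)^{2} + \left(- 31 \left(11 + 22\right) + 210\right)} = \sqrt{110889 + \left(\left(-31\right) 33 + 210\right)} = \sqrt{110889 + \left(-1023 + 210\right)} = \sqrt{110889 - 813} = \sqrt{110076} = 2 \sqrt{27519}$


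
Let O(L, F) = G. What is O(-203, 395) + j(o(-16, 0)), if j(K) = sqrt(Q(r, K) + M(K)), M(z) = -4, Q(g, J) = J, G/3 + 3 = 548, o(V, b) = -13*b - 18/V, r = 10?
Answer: 1635 + I*sqrt(46)/4 ≈ 1635.0 + 1.6956*I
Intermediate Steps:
o(V, b) = -18/V - 13*b
G = 1635 (G = -9 + 3*548 = -9 + 1644 = 1635)
O(L, F) = 1635
j(K) = sqrt(-4 + K) (j(K) = sqrt(K - 4) = sqrt(-4 + K))
O(-203, 395) + j(o(-16, 0)) = 1635 + sqrt(-4 + (-18/(-16) - 13*0)) = 1635 + sqrt(-4 + (-18*(-1/16) + 0)) = 1635 + sqrt(-4 + (9/8 + 0)) = 1635 + sqrt(-4 + 9/8) = 1635 + sqrt(-23/8) = 1635 + I*sqrt(46)/4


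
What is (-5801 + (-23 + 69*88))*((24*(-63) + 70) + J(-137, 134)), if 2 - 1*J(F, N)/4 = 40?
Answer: -395312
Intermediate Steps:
J(F, N) = -152 (J(F, N) = 8 - 4*40 = 8 - 160 = -152)
(-5801 + (-23 + 69*88))*((24*(-63) + 70) + J(-137, 134)) = (-5801 + (-23 + 69*88))*((24*(-63) + 70) - 152) = (-5801 + (-23 + 6072))*((-1512 + 70) - 152) = (-5801 + 6049)*(-1442 - 152) = 248*(-1594) = -395312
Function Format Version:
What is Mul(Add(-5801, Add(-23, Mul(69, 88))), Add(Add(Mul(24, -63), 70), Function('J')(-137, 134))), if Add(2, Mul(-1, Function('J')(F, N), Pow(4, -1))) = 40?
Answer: -395312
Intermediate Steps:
Function('J')(F, N) = -152 (Function('J')(F, N) = Add(8, Mul(-4, 40)) = Add(8, -160) = -152)
Mul(Add(-5801, Add(-23, Mul(69, 88))), Add(Add(Mul(24, -63), 70), Function('J')(-137, 134))) = Mul(Add(-5801, Add(-23, Mul(69, 88))), Add(Add(Mul(24, -63), 70), -152)) = Mul(Add(-5801, Add(-23, 6072)), Add(Add(-1512, 70), -152)) = Mul(Add(-5801, 6049), Add(-1442, -152)) = Mul(248, -1594) = -395312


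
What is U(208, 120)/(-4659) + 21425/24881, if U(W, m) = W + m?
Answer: 91658107/115920579 ≈ 0.79070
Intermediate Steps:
U(208, 120)/(-4659) + 21425/24881 = (208 + 120)/(-4659) + 21425/24881 = 328*(-1/4659) + 21425*(1/24881) = -328/4659 + 21425/24881 = 91658107/115920579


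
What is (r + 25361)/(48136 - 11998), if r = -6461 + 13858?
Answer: 16379/18069 ≈ 0.90647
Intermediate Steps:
r = 7397
(r + 25361)/(48136 - 11998) = (7397 + 25361)/(48136 - 11998) = 32758/36138 = 32758*(1/36138) = 16379/18069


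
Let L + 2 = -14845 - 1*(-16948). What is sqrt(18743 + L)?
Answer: 6*sqrt(579) ≈ 144.37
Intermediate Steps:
L = 2101 (L = -2 + (-14845 - 1*(-16948)) = -2 + (-14845 + 16948) = -2 + 2103 = 2101)
sqrt(18743 + L) = sqrt(18743 + 2101) = sqrt(20844) = 6*sqrt(579)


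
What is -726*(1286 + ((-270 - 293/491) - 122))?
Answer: -318467886/491 ≈ -6.4861e+5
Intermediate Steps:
-726*(1286 + ((-270 - 293/491) - 122)) = -726*(1286 + (-132863/491 - 122)) = -726*(1286 - 192765/491) = -726*438661/491 = -318467886/491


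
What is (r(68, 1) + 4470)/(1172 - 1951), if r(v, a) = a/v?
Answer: -303961/52972 ≈ -5.7381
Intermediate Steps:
(r(68, 1) + 4470)/(1172 - 1951) = (1/68 + 4470)/(1172 - 1951) = (1*(1/68) + 4470)/(-779) = (1/68 + 4470)*(-1/779) = (303961/68)*(-1/779) = -303961/52972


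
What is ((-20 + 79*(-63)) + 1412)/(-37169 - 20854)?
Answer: 1195/19341 ≈ 0.061786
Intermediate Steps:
((-20 + 79*(-63)) + 1412)/(-37169 - 20854) = ((-20 - 4977) + 1412)/(-58023) = (-4997 + 1412)*(-1/58023) = -3585*(-1/58023) = 1195/19341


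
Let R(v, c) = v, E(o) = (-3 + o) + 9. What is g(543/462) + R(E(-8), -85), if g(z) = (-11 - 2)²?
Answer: 167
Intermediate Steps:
g(z) = 169 (g(z) = (-13)² = 169)
E(o) = 6 + o
g(543/462) + R(E(-8), -85) = 169 + (6 - 8) = 169 - 2 = 167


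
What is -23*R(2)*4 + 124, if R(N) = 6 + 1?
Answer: -520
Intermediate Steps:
R(N) = 7
-23*R(2)*4 + 124 = -161*4 + 124 = -23*28 + 124 = -644 + 124 = -520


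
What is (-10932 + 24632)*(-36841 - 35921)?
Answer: -996839400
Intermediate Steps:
(-10932 + 24632)*(-36841 - 35921) = 13700*(-72762) = -996839400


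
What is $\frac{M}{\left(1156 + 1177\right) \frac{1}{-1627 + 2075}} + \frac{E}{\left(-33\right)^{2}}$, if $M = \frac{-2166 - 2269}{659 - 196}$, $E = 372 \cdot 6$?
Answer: $\frac{27471912}{130701659} \approx 0.21019$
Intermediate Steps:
$E = 2232$
$M = - \frac{4435}{463} \approx -9.5788$
$\frac{M}{\left(1156 + 1177\right) \frac{1}{-1627 + 2075}} + \frac{E}{\left(-33\right)^{2}} = - \frac{4435}{463 \frac{1156 + 1177}{-1627 + 2075}} + \frac{2232}{\left(-33\right)^{2}} = - \frac{4435}{463 \cdot \frac{2333}{448}} + \frac{2232}{1089} = - \frac{4435}{463 \cdot 2333 \cdot \frac{1}{448}} + 2232 \cdot \frac{1}{1089} = - \frac{4435}{463 \cdot \frac{2333}{448}} + \frac{248}{121} = \left(- \frac{4435}{463}\right) \frac{448}{2333} + \frac{248}{121} = - \frac{1986880}{1080179} + \frac{248}{121} = \frac{27471912}{130701659}$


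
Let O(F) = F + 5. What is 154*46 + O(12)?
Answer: 7101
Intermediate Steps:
O(F) = 5 + F
154*46 + O(12) = 154*46 + (5 + 12) = 7084 + 17 = 7101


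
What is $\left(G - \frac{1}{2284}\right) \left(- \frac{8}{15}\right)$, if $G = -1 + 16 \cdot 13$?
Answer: $- \frac{945574}{8565} \approx -110.4$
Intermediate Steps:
$G = 207$ ($G = -1 + 208 = 207$)
$\left(G - \frac{1}{2284}\right) \left(- \frac{8}{15}\right) = \left(207 - \frac{1}{2284}\right) \left(- \frac{8}{15}\right) = \frac{472787}{2284} \left(- \frac{8}{15}\right) = - \frac{945574}{8565}$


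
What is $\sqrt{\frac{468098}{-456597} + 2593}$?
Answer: $\frac{\sqrt{6671321421951}}{50733} \approx 50.911$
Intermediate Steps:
$\sqrt{\frac{468098}{-456597} + 2593} = \sqrt{468098 \left(- \frac{1}{456597}\right) + 2593} = \sqrt{- \frac{468098}{456597} + 2593} = \sqrt{\frac{1183487923}{456597}} = \frac{\sqrt{6671321421951}}{50733}$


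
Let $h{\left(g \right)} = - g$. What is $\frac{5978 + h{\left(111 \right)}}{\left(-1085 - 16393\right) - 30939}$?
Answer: $- \frac{5867}{48417} \approx -0.12118$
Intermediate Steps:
$\frac{5978 + h{\left(111 \right)}}{\left(-1085 - 16393\right) - 30939} = \frac{5978 - 111}{\left(-1085 - 16393\right) - 30939} = \frac{5867}{-17478 - 30939} = \frac{5867}{-48417} = 5867 \left(- \frac{1}{48417}\right) = - \frac{5867}{48417}$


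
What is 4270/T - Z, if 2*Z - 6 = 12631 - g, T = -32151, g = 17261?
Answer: 10618406/4593 ≈ 2311.9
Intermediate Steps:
Z = -2312 (Z = 3 + (12631 - 1*17261)/2 = 3 + (12631 - 17261)/2 = 3 + (½)*(-4630) = 3 - 2315 = -2312)
4270/T - Z = 4270/(-32151) - 1*(-2312) = 4270*(-1/32151) + 2312 = -610/4593 + 2312 = 10618406/4593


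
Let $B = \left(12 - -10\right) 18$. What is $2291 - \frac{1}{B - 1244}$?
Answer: $\frac{1942769}{848} \approx 2291.0$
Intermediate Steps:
$B = 396$ ($B = \left(12 + \left(-2 + 12\right)\right) 18 = \left(12 + 10\right) 18 = 22 \cdot 18 = 396$)
$2291 - \frac{1}{B - 1244} = 2291 - \frac{1}{396 - 1244} = 2291 - \frac{1}{-848} = 2291 - - \frac{1}{848} = 2291 + \frac{1}{848} = \frac{1942769}{848}$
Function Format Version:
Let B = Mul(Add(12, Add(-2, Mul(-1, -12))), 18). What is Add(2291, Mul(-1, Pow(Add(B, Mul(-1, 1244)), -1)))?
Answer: Rational(1942769, 848) ≈ 2291.0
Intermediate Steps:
B = 396 (B = Mul(Add(12, Add(-2, 12)), 18) = Mul(Add(12, 10), 18) = Mul(22, 18) = 396)
Add(2291, Mul(-1, Pow(Add(B, Mul(-1, 1244)), -1))) = Add(2291, Mul(-1, Pow(Add(396, Mul(-1, 1244)), -1))) = Add(2291, Mul(-1, Pow(Add(396, -1244), -1))) = Add(2291, Mul(-1, Pow(-848, -1))) = Add(2291, Mul(-1, Rational(-1, 848))) = Add(2291, Rational(1, 848)) = Rational(1942769, 848)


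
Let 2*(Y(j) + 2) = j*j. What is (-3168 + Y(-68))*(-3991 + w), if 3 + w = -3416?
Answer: 6357780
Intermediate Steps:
w = -3419 (w = -3 - 3416 = -3419)
Y(j) = -2 + j**2/2 (Y(j) = -2 + (j*j)/2 = -2 + j**2/2)
(-3168 + Y(-68))*(-3991 + w) = (-3168 + (-2 + (1/2)*(-68)**2))*(-3991 - 3419) = (-3168 + (-2 + (1/2)*4624))*(-7410) = (-3168 + (-2 + 2312))*(-7410) = (-3168 + 2310)*(-7410) = -858*(-7410) = 6357780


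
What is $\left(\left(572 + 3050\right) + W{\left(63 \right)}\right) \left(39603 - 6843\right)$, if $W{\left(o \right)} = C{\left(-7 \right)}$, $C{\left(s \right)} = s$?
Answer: $118427400$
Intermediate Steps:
$W{\left(o \right)} = -7$
$\left(\left(572 + 3050\right) + W{\left(63 \right)}\right) \left(39603 - 6843\right) = \left(\left(572 + 3050\right) - 7\right) \left(39603 - 6843\right) = \left(3622 - 7\right) 32760 = 3615 \cdot 32760 = 118427400$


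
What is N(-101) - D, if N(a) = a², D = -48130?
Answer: 58331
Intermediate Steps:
N(-101) - D = (-101)² - 1*(-48130) = 10201 + 48130 = 58331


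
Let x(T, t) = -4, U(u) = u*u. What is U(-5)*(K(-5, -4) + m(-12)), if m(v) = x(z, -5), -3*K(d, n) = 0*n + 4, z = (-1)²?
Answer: -400/3 ≈ -133.33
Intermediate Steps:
z = 1
U(u) = u²
K(d, n) = -4/3 (K(d, n) = -(0*n + 4)/3 = -(0 + 4)/3 = -⅓*4 = -4/3)
m(v) = -4
U(-5)*(K(-5, -4) + m(-12)) = (-5)²*(-4/3 - 4) = 25*(-16/3) = -400/3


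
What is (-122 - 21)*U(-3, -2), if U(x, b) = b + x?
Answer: 715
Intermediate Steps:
(-122 - 21)*U(-3, -2) = (-122 - 21)*(-2 - 3) = -143*(-5) = 715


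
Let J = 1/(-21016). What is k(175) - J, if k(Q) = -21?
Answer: -441335/21016 ≈ -21.000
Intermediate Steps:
J = -1/21016 ≈ -4.7583e-5
k(175) - J = -21 - 1*(-1/21016) = -21 + 1/21016 = -441335/21016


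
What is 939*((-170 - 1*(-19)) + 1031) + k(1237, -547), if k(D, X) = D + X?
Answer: 827010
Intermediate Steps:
939*((-170 - 1*(-19)) + 1031) + k(1237, -547) = 939*((-170 - 1*(-19)) + 1031) + (1237 - 547) = 939*((-170 + 19) + 1031) + 690 = 939*(-151 + 1031) + 690 = 939*880 + 690 = 826320 + 690 = 827010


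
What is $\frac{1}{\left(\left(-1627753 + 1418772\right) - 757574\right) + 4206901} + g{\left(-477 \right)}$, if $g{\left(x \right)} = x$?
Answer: $- \frac{1545645041}{3240346} \approx -477.0$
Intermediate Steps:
$\frac{1}{\left(\left(-1627753 + 1418772\right) - 757574\right) + 4206901} + g{\left(-477 \right)} = \frac{1}{\left(\left(-1627753 + 1418772\right) - 757574\right) + 4206901} - 477 = \frac{1}{\left(-208981 - 757574\right) + 4206901} - 477 = \frac{1}{-966555 + 4206901} - 477 = \frac{1}{3240346} - 477 = - \frac{1545645041}{3240346}$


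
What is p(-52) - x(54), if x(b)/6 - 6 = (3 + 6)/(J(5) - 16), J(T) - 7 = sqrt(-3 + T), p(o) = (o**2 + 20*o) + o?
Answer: 124990/79 + 54*sqrt(2)/79 ≈ 1583.1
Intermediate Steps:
p(o) = o**2 + 21*o
J(T) = 7 + sqrt(-3 + T)
x(b) = 36 + 54/(-9 + sqrt(2)) (x(b) = 36 + 6*((3 + 6)/((7 + sqrt(-3 + 5)) - 16)) = 36 + 6*(9/((7 + sqrt(2)) - 16)) = 36 + 6*(9/(-9 + sqrt(2))) = 36 + 54/(-9 + sqrt(2)))
p(-52) - x(54) = -52*(21 - 52) - (2358/79 - 54*sqrt(2)/79) = -52*(-31) + (-2358/79 + 54*sqrt(2)/79) = 1612 + (-2358/79 + 54*sqrt(2)/79) = 124990/79 + 54*sqrt(2)/79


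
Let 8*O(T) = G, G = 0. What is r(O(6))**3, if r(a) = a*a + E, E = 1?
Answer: 1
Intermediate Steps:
O(T) = 0 (O(T) = (1/8)*0 = 0)
r(a) = 1 + a**2 (r(a) = a*a + 1 = a**2 + 1 = 1 + a**2)
r(O(6))**3 = (1 + 0**2)**3 = (1 + 0)**3 = 1**3 = 1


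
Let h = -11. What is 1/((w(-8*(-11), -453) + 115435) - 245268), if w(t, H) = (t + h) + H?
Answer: -1/130209 ≈ -7.6800e-6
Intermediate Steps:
w(t, H) = -11 + H + t (w(t, H) = (t - 11) + H = (-11 + t) + H = -11 + H + t)
1/((w(-8*(-11), -453) + 115435) - 245268) = 1/(((-11 - 453 - 8*(-11)) + 115435) - 245268) = 1/(((-11 - 453 + 88) + 115435) - 245268) = 1/((-376 + 115435) - 245268) = 1/(115059 - 245268) = 1/(-130209) = -1/130209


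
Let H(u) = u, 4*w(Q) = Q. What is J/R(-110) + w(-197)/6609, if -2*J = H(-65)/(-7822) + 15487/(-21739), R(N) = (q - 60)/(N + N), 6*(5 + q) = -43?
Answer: 1037225294987591/973219983862452 ≈ 1.0658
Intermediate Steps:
q = -73/6 (q = -5 + (1/6)*(-43) = -5 - 43/6 = -73/6 ≈ -12.167)
w(Q) = Q/4
R(N) = -433/(12*N) (R(N) = (-73/6 - 60)/(N + N) = -433*1/(2*N)/6 = -433/(12*N))
J = 119726279/340084916 (J = -(-65/(-7822) + 15487/(-21739))/2 = -(-65*(-1/7822) + 15487*(-1/21739))/2 = -(65/7822 - 15487/21739)/2 = -1/2*(-119726279/170042458) = 119726279/340084916 ≈ 0.35205)
J/R(-110) + w(-197)/6609 = 119726279/(340084916*((-433/12/(-110)))) + ((1/4)*(-197))/6609 = 119726279/(340084916*((-433/12*(-1/110)))) - 197/4*1/6609 = 119726279/(340084916*(433/1320)) - 197/26436 = (119726279/340084916)*(1320/433) - 197/26436 = 39509672070/36814192157 - 197/26436 = 1037225294987591/973219983862452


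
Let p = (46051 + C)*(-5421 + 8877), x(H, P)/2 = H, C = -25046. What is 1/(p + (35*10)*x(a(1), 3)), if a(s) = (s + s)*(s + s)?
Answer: 1/72596080 ≈ 1.3775e-8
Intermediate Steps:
a(s) = 4*s² (a(s) = (2*s)*(2*s) = 4*s²)
x(H, P) = 2*H
p = 72593280 (p = (46051 - 25046)*(-5421 + 8877) = 21005*3456 = 72593280)
1/(p + (35*10)*x(a(1), 3)) = 1/(72593280 + (35*10)*(2*(4*1²))) = 1/(72593280 + 350*(2*(4*1))) = 1/(72593280 + 350*(2*4)) = 1/(72593280 + 350*8) = 1/(72593280 + 2800) = 1/72596080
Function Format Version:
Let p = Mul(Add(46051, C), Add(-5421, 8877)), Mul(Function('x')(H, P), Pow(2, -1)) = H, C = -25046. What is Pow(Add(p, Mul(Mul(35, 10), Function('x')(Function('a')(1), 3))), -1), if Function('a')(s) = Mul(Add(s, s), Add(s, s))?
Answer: Rational(1, 72596080) ≈ 1.3775e-8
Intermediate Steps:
Function('a')(s) = Mul(4, Pow(s, 2)) (Function('a')(s) = Mul(Mul(2, s), Mul(2, s)) = Mul(4, Pow(s, 2)))
Function('x')(H, P) = Mul(2, H)
p = 72593280 (p = Mul(Add(46051, -25046), Add(-5421, 8877)) = Mul(21005, 3456) = 72593280)
Pow(Add(p, Mul(Mul(35, 10), Function('x')(Function('a')(1), 3))), -1) = Pow(Add(72593280, Mul(Mul(35, 10), Mul(2, Mul(4, Pow(1, 2))))), -1) = Pow(Add(72593280, Mul(350, Mul(2, Mul(4, 1)))), -1) = Pow(Add(72593280, Mul(350, Mul(2, 4))), -1) = Pow(Add(72593280, Mul(350, 8)), -1) = Pow(Add(72593280, 2800), -1) = Pow(72596080, -1) = Rational(1, 72596080)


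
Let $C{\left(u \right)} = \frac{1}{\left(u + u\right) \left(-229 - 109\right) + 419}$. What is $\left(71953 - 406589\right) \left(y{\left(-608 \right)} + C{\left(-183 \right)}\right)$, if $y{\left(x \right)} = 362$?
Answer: $- \frac{15036525658100}{124127} \approx -1.2114 \cdot 10^{8}$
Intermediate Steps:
$C{\left(u \right)} = \frac{1}{419 - 676 u}$ ($C{\left(u \right)} = \frac{1}{2 u \left(-338\right) + 419} = \frac{1}{- 676 u + 419} = \frac{1}{419 - 676 u}$)
$\left(71953 - 406589\right) \left(y{\left(-608 \right)} + C{\left(-183 \right)}\right) = \left(71953 - 406589\right) \left(362 - \frac{1}{-419 + 676 \left(-183\right)}\right) = - 334636 \left(362 - \frac{1}{-419 - 123708}\right) = - 334636 \left(362 - \frac{1}{-124127}\right) = - 334636 \left(362 - - \frac{1}{124127}\right) = - 334636 \left(362 + \frac{1}{124127}\right) = \left(-334636\right) \frac{44933975}{124127} = - \frac{15036525658100}{124127}$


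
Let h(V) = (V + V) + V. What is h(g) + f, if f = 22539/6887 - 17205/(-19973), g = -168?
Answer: -68758579422/137554051 ≈ -499.87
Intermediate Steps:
h(V) = 3*V (h(V) = 2*V + V = 3*V)
f = 568662282/137554051 (f = 22539*(1/6887) - 17205*(-1/19973) = 22539/6887 + 17205/19973 = 568662282/137554051 ≈ 4.1341)
h(g) + f = 3*(-168) + 568662282/137554051 = -504 + 568662282/137554051 = -68758579422/137554051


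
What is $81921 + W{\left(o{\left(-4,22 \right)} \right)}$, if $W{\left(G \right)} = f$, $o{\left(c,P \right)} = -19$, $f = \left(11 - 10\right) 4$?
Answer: $81925$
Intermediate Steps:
$f = 4$ ($f = 1 \cdot 4 = 4$)
$W{\left(G \right)} = 4$
$81921 + W{\left(o{\left(-4,22 \right)} \right)} = 81921 + 4 = 81925$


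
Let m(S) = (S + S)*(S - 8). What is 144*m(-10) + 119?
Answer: 51959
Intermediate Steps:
m(S) = 2*S*(-8 + S) (m(S) = (2*S)*(-8 + S) = 2*S*(-8 + S))
144*m(-10) + 119 = 144*(2*(-10)*(-8 - 10)) + 119 = 144*(2*(-10)*(-18)) + 119 = 144*360 + 119 = 51840 + 119 = 51959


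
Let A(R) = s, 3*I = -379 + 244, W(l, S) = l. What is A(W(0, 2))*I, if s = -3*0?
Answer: 0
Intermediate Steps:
I = -45 (I = (-379 + 244)/3 = (⅓)*(-135) = -45)
s = 0
A(R) = 0
A(W(0, 2))*I = 0*(-45) = 0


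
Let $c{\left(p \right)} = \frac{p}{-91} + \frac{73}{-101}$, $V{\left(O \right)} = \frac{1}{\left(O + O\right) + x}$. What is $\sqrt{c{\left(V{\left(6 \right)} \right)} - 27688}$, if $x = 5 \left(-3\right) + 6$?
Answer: $\frac{i \sqrt{21050917156542}}{27573} \approx 166.4 i$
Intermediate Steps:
$x = -9$ ($x = -15 + 6 = -9$)
$V{\left(O \right)} = \frac{1}{-9 + 2 O}$ ($V{\left(O \right)} = \frac{1}{\left(O + O\right) - 9} = \frac{1}{2 O - 9} = \frac{1}{-9 + 2 O}$)
$c{\left(p \right)} = - \frac{73}{101} - \frac{p}{91}$ ($c{\left(p \right)} = p \left(- \frac{1}{91}\right) + 73 \left(- \frac{1}{101}\right) = - \frac{p}{91} - \frac{73}{101} = - \frac{73}{101} - \frac{p}{91}$)
$\sqrt{c{\left(V{\left(6 \right)} \right)} - 27688} = \sqrt{\left(- \frac{73}{101} - \frac{1}{91 \left(-9 + 2 \cdot 6\right)}\right) - 27688} = \sqrt{\left(- \frac{73}{101} - \frac{1}{91 \left(-9 + 12\right)}\right) - 27688} = \sqrt{\left(- \frac{73}{101} - \frac{1}{91 \cdot 3}\right) - 27688} = \sqrt{\left(- \frac{73}{101} - \frac{1}{273}\right) - 27688} = \sqrt{- \frac{20030}{27573} - 27688} = \sqrt{- \frac{763461254}{27573}} = \frac{i \sqrt{21050917156542}}{27573}$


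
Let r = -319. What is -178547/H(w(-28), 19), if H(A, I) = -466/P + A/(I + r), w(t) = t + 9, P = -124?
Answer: -1660487100/35539 ≈ -46723.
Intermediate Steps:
w(t) = 9 + t
H(A, I) = 233/62 + A/(-319 + I) (H(A, I) = -466/(-124) + A/(I - 319) = -466*(-1/124) + A/(-319 + I) = 233/62 + A/(-319 + I))
-178547/H(w(-28), 19) = -178547*62*(-319 + 19)/(-74327 + 62*(9 - 28) + 233*19) = -178547*(-18600/(-74327 + 62*(-19) + 4427)) = -178547*(-18600/(-74327 - 1178 + 4427)) = -178547/((1/62)*(-1/300)*(-71078)) = -178547/35539/9300 = -178547*9300/35539 = -1660487100/35539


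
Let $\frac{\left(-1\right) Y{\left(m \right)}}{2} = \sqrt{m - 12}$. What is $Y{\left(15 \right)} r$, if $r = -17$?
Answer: $34 \sqrt{3} \approx 58.89$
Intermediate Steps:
$Y{\left(m \right)} = - 2 \sqrt{-12 + m}$ ($Y{\left(m \right)} = - 2 \sqrt{m - 12} = - 2 \sqrt{-12 + m}$)
$Y{\left(15 \right)} r = - 2 \sqrt{-12 + 15} \left(-17\right) = - 2 \sqrt{3} \left(-17\right) = 34 \sqrt{3}$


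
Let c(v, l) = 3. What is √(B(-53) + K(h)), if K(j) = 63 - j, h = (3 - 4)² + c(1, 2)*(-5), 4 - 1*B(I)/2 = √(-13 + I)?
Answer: √(85 - 2*I*√66) ≈ 9.2612 - 0.87721*I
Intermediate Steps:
B(I) = 8 - 2*√(-13 + I)
h = -14 (h = (3 - 4)² + 3*(-5) = (-1)² - 15 = 1 - 15 = -14)
√(B(-53) + K(h)) = √((8 - 2*√(-13 - 53)) + (63 - 1*(-14))) = √((8 - 2*I*√66) + (63 + 14)) = √((8 - 2*I*√66) + 77) = √(85 - 2*I*√66)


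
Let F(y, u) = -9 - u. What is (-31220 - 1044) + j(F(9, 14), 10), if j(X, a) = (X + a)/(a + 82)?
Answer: -2968301/92 ≈ -32264.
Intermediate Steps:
j(X, a) = (X + a)/(82 + a)
(-31220 - 1044) + j(F(9, 14), 10) = (-31220 - 1044) + ((-9 - 1*14) + 10)/(82 + 10) = -32264 + ((-9 - 14) + 10)/92 = -32264 + (-23 + 10)/92 = -32264 + (1/92)*(-13) = -32264 - 13/92 = -2968301/92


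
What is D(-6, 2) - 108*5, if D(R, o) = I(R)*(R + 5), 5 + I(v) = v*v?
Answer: -571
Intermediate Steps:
I(v) = -5 + v**2 (I(v) = -5 + v*v = -5 + v**2)
D(R, o) = (-5 + R**2)*(5 + R) (D(R, o) = (-5 + R**2)*(R + 5) = (-5 + R**2)*(5 + R))
D(-6, 2) - 108*5 = (-5 + (-6)**2)*(5 - 6) - 108*5 = (-5 + 36)*(-1) - 540 = 31*(-1) - 540 = -31 - 540 = -571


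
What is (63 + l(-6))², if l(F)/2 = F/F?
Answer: 4225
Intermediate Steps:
l(F) = 2 (l(F) = 2*(F/F) = 2*1 = 2)
(63 + l(-6))² = (63 + 2)² = 65² = 4225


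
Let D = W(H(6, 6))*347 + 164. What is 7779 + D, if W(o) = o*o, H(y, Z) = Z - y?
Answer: 7943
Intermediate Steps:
W(o) = o**2
D = 164 (D = (6 - 1*6)**2*347 + 164 = (6 - 6)**2*347 + 164 = 0**2*347 + 164 = 0*347 + 164 = 0 + 164 = 164)
7779 + D = 7779 + 164 = 7943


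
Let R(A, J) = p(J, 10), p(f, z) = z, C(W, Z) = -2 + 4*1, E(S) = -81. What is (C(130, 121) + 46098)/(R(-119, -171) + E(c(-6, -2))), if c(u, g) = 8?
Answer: -46100/71 ≈ -649.30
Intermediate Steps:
C(W, Z) = 2 (C(W, Z) = -2 + 4 = 2)
R(A, J) = 10
(C(130, 121) + 46098)/(R(-119, -171) + E(c(-6, -2))) = (2 + 46098)/(10 - 81) = 46100/(-71) = 46100*(-1/71) = -46100/71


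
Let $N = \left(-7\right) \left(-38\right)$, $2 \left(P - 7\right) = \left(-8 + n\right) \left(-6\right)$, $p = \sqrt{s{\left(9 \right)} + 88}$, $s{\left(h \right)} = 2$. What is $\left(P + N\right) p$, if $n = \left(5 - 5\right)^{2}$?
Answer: $891 \sqrt{10} \approx 2817.6$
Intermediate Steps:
$n = 0$ ($n = 0^{2} = 0$)
$p = 3 \sqrt{10}$ ($p = \sqrt{2 + 88} = \sqrt{90} = 3 \sqrt{10} \approx 9.4868$)
$P = 31$ ($P = 7 + \frac{\left(-8 + 0\right) \left(-6\right)}{2} = 7 + \frac{\left(-8\right) \left(-6\right)}{2} = 7 + \frac{1}{2} \cdot 48 = 7 + 24 = 31$)
$N = 266$
$\left(P + N\right) p = \left(31 + 266\right) 3 \sqrt{10} = 297 \cdot 3 \sqrt{10} = 891 \sqrt{10}$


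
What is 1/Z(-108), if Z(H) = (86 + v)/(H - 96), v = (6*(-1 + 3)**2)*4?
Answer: -102/91 ≈ -1.1209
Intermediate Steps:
v = 96 (v = (6*2**2)*4 = (6*4)*4 = 24*4 = 96)
Z(H) = 182/(-96 + H) (Z(H) = (86 + 96)/(H - 96) = 182/(-96 + H))
1/Z(-108) = 1/(182/(-96 - 108)) = 1/(182/(-204)) = 1/(182*(-1/204)) = 1/(-91/102) = -102/91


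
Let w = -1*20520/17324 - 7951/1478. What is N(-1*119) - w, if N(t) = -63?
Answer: -361258813/6401218 ≈ -56.436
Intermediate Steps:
w = -42017921/6401218 (w = -20520*1/17324 - 7951*1/1478 = -5130/4331 - 7951/1478 = -42017921/6401218 ≈ -6.5640)
N(-1*119) - w = -63 - 1*(-42017921/6401218) = -63 + 42017921/6401218 = -361258813/6401218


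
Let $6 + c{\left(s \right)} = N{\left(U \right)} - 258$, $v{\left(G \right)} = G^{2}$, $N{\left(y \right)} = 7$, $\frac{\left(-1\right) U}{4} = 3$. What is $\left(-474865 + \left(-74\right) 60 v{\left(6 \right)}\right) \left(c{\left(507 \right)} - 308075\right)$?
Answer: $195699862060$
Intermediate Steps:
$U = -12$ ($U = \left(-4\right) 3 = -12$)
$c{\left(s \right)} = -257$ ($c{\left(s \right)} = -6 + \left(7 - 258\right) = -6 - 251 = -257$)
$\left(-474865 + \left(-74\right) 60 v{\left(6 \right)}\right) \left(c{\left(507 \right)} - 308075\right) = \left(-474865 + \left(-74\right) 60 \cdot 6^{2}\right) \left(-257 - 308075\right) = \left(-474865 - 159840\right) \left(-308332\right) = \left(-634705\right) \left(-308332\right) = 195699862060$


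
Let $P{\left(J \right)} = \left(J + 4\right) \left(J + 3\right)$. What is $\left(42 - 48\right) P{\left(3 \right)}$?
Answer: $-252$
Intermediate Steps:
$P{\left(J \right)} = \left(3 + J\right) \left(4 + J\right)$ ($P{\left(J \right)} = \left(4 + J\right) \left(3 + J\right) = \left(3 + J\right) \left(4 + J\right)$)
$\left(42 - 48\right) P{\left(3 \right)} = \left(42 - 48\right) \left(12 + 3^{2} + 7 \cdot 3\right) = - 6 \left(12 + 9 + 21\right) = \left(-6\right) 42 = -252$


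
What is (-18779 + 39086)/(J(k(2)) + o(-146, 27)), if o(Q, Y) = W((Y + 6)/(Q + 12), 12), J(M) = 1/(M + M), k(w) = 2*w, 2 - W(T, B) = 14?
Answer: -162456/95 ≈ -1710.1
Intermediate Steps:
W(T, B) = -12 (W(T, B) = 2 - 1*14 = 2 - 14 = -12)
J(M) = 1/(2*M)
o(Q, Y) = -12
(-18779 + 39086)/(J(k(2)) + o(-146, 27)) = (-18779 + 39086)/(1/(2*((2*2))) - 12) = 20307/((1/2)/4 - 12) = 20307/((1/2)*(1/4) - 12) = 20307/(1/8 - 12) = 20307/(-95/8) = 20307*(-8/95) = -162456/95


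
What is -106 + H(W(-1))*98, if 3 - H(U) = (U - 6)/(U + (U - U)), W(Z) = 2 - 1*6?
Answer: -57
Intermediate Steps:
W(Z) = -4 (W(Z) = 2 - 6 = -4)
H(U) = 3 - (-6 + U)/U (H(U) = 3 - (U - 6)/(U + (U - U)) = 3 - (-6 + U)/(U + 0) = 3 - (-6 + U)/U)
-106 + H(W(-1))*98 = -106 + (2 + 6/(-4))*98 = -106 + (2 + 6*(-1/4))*98 = -106 + (2 - 3/2)*98 = -106 + (1/2)*98 = -106 + 49 = -57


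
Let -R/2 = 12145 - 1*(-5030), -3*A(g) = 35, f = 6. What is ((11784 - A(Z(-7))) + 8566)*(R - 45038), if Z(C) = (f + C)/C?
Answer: -4849415980/3 ≈ -1.6165e+9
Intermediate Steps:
Z(C) = (6 + C)/C
A(g) = -35/3 (A(g) = -⅓*35 = -35/3)
R = -34350 (R = -2*(12145 - 1*(-5030)) = -2*(12145 + 5030) = -2*17175 = -34350)
((11784 - A(Z(-7))) + 8566)*(R - 45038) = ((11784 - 1*(-35/3)) + 8566)*(-34350 - 45038) = ((11784 + 35/3) + 8566)*(-79388) = (35387/3 + 8566)*(-79388) = (61085/3)*(-79388) = -4849415980/3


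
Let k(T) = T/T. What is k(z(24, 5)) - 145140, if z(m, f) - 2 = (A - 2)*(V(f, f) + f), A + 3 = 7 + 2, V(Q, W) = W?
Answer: -145139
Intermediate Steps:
A = 6 (A = -3 + (7 + 2) = -3 + 9 = 6)
z(m, f) = 2 + 8*f (z(m, f) = 2 + (6 - 2)*(f + f) = 2 + 4*(2*f) = 2 + 8*f)
k(T) = 1
k(z(24, 5)) - 145140 = 1 - 145140 = -145139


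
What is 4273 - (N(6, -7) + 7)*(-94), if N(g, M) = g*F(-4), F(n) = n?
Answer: 2675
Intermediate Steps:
N(g, M) = -4*g (N(g, M) = g*(-4) = -4*g)
4273 - (N(6, -7) + 7)*(-94) = 4273 - (-4*6 + 7)*(-94) = 4273 - (-24 + 7)*(-94) = 4273 - (-17)*(-94) = 4273 - 1*1598 = 4273 - 1598 = 2675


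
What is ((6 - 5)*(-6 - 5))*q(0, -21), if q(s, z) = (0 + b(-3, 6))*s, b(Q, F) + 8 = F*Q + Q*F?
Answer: 0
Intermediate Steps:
b(Q, F) = -8 + 2*F*Q (b(Q, F) = -8 + (F*Q + Q*F) = -8 + (F*Q + F*Q) = -8 + 2*F*Q)
q(s, z) = -44*s (q(s, z) = (0 + (-8 + 2*6*(-3)))*s = (0 + (-8 - 36))*s = (0 - 44)*s = -44*s)
((6 - 5)*(-6 - 5))*q(0, -21) = ((6 - 5)*(-6 - 5))*(-44*0) = (1*(-11))*0 = -11*0 = 0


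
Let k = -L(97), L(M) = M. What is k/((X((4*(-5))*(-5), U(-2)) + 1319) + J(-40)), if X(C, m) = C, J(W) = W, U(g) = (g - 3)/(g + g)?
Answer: -97/1379 ≈ -0.070341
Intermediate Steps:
U(g) = (-3 + g)/(2*g) (U(g) = (-3 + g)/((2*g)) = (-3 + g)*(1/(2*g)) = (-3 + g)/(2*g))
k = -97 (k = -1*97 = -97)
k/((X((4*(-5))*(-5), U(-2)) + 1319) + J(-40)) = -97/(((4*(-5))*(-5) + 1319) - 40) = -97/((-20*(-5) + 1319) - 40) = -97/((100 + 1319) - 40) = -97/(1419 - 40) = -97/1379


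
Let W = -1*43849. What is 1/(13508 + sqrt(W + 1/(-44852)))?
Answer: 605860816/8185934617877 - 2*I*sqrt(22052779208337)/8185934617877 ≈ 7.4012e-5 - 1.1473e-6*I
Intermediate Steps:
W = -43849
1/(13508 + sqrt(W + 1/(-44852))) = 1/(13508 + sqrt(-43849 + 1/(-44852))) = 1/(13508 + sqrt(-43849 - 1/44852)) = 1/(13508 + sqrt(-1966715349/44852)) = 1/(13508 + I*sqrt(22052779208337)/22426)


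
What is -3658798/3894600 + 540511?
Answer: 1052535240901/1947300 ≈ 5.4051e+5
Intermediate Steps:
-3658798/3894600 + 540511 = -3658798*1/3894600 + 540511 = -1829399/1947300 + 540511 = 1052535240901/1947300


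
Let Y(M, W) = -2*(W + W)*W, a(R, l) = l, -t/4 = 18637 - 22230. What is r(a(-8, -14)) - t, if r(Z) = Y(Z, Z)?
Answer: -15156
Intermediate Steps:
t = 14372 (t = -4*(18637 - 22230) = -4*(-3593) = 14372)
Y(M, W) = -4*W**2 (Y(M, W) = -2*2*W*W = -4*W**2)
r(Z) = -4*Z**2
r(a(-8, -14)) - t = -4*(-14)**2 - 1*14372 = -4*196 - 14372 = -784 - 14372 = -15156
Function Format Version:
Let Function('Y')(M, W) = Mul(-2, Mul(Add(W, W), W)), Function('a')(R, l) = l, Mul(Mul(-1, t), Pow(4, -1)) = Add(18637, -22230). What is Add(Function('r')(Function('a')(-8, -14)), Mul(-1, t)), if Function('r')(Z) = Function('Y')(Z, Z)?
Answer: -15156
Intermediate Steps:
t = 14372 (t = Mul(-4, Add(18637, -22230)) = Mul(-4, -3593) = 14372)
Function('Y')(M, W) = Mul(-4, Pow(W, 2)) (Function('Y')(M, W) = Mul(-2, Mul(Mul(2, W), W)) = Mul(-2, Mul(2, Pow(W, 2))) = Mul(-4, Pow(W, 2)))
Function('r')(Z) = Mul(-4, Pow(Z, 2))
Add(Function('r')(Function('a')(-8, -14)), Mul(-1, t)) = Add(Mul(-4, Pow(-14, 2)), Mul(-1, 14372)) = Add(Mul(-4, 196), -14372) = Add(-784, -14372) = -15156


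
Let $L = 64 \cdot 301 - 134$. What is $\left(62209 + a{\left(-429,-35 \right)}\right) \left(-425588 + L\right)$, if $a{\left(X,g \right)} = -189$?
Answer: $-25208525160$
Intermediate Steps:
$L = 19130$ ($L = 19264 - 134 = 19130$)
$\left(62209 + a{\left(-429,-35 \right)}\right) \left(-425588 + L\right) = \left(62209 - 189\right) \left(-425588 + 19130\right) = 62020 \left(-406458\right) = -25208525160$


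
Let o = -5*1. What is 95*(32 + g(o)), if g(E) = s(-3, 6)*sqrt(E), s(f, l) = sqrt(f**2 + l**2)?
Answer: 3040 + 1425*I ≈ 3040.0 + 1425.0*I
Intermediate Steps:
o = -5
g(E) = 3*sqrt(5)*sqrt(E) (g(E) = sqrt((-3)**2 + 6**2)*sqrt(E) = sqrt(9 + 36)*sqrt(E) = sqrt(45)*sqrt(E) = (3*sqrt(5))*sqrt(E) = 3*sqrt(5)*sqrt(E))
95*(32 + g(o)) = 95*(32 + 3*sqrt(5)*sqrt(-5)) = 95*(32 + 3*sqrt(5)*(I*sqrt(5))) = 95*(32 + 15*I) = 3040 + 1425*I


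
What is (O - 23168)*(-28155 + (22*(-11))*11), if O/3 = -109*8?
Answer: 794585528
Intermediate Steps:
O = -2616 (O = 3*(-109*8) = 3*(-872) = -2616)
(O - 23168)*(-28155 + (22*(-11))*11) = (-2616 - 23168)*(-28155 + (22*(-11))*11) = -25784*(-28155 - 242*11) = -25784*(-28155 - 2662) = -25784*(-30817) = 794585528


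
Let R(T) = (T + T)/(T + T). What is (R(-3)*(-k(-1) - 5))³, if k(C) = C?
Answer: -64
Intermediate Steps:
R(T) = 1 (R(T) = (2*T)/((2*T)) = (2*T)*(1/(2*T)) = 1)
(R(-3)*(-k(-1) - 5))³ = (1*(-1*(-1) - 5))³ = (1*(1 - 5))³ = (1*(-4))³ = (-4)³ = -64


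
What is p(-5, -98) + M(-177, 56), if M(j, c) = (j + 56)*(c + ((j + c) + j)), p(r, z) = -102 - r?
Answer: 29185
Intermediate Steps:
M(j, c) = (56 + j)*(2*c + 2*j) (M(j, c) = (56 + j)*(c + ((c + j) + j)) = (56 + j)*(c + (c + 2*j)) = (56 + j)*(2*c + 2*j))
p(-5, -98) + M(-177, 56) = (-102 - 1*(-5)) + (2*(-177)**2 + 112*56 + 112*(-177) + 2*56*(-177)) = (-102 + 5) + (2*31329 + 6272 - 19824 - 19824) = -97 + (62658 + 6272 - 19824 - 19824) = -97 + 29282 = 29185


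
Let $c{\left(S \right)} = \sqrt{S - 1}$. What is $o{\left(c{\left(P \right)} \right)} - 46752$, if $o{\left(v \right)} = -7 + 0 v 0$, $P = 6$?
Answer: $-46759$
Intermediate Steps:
$c{\left(S \right)} = \sqrt{-1 + S}$
$o{\left(v \right)} = -7$ ($o{\left(v \right)} = -7 + 0 \cdot 0 = -7 + 0 = -7$)
$o{\left(c{\left(P \right)} \right)} - 46752 = -7 - 46752 = -46759$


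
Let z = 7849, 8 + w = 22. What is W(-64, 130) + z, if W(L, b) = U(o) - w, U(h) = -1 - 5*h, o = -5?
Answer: 7859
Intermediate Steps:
w = 14 (w = -8 + 22 = 14)
W(L, b) = 10 (W(L, b) = (-1 - 5*(-5)) - 1*14 = (-1 + 25) - 14 = 24 - 14 = 10)
W(-64, 130) + z = 10 + 7849 = 7859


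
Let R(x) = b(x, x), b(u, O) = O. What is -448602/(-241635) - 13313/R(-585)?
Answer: 46390919/1884753 ≈ 24.614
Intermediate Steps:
R(x) = x
-448602/(-241635) - 13313/R(-585) = -448602/(-241635) - 13313/(-585) = -448602*(-1/241635) - 13313*(-1/585) = 149534/80545 + 13313/585 = 46390919/1884753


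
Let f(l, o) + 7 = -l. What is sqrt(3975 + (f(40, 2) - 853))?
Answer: 5*sqrt(123) ≈ 55.453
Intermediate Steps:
f(l, o) = -7 - l
sqrt(3975 + (f(40, 2) - 853)) = sqrt(3975 + ((-7 - 1*40) - 853)) = sqrt(3975 + ((-7 - 40) - 853)) = sqrt(3975 + (-47 - 853)) = sqrt(3975 - 900) = sqrt(3075) = 5*sqrt(123)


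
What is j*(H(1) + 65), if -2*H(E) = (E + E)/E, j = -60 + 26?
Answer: -2176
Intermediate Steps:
j = -34
H(E) = -1 (H(E) = -(E + E)/(2*E) = -2*E/(2*E) = -½*2 = -1)
j*(H(1) + 65) = -34*(-1 + 65) = -34*64 = -2176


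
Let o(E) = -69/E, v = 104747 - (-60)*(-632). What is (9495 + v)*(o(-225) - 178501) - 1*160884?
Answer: -1021776810044/75 ≈ -1.3624e+10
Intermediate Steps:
v = 66827 (v = 104747 - 1*37920 = 104747 - 37920 = 66827)
(9495 + v)*(o(-225) - 178501) - 1*160884 = (9495 + 66827)*(-69/(-225) - 178501) - 1*160884 = 76322*(-69*(-1/225) - 178501) - 160884 = 76322*(23/75 - 178501) - 160884 = 76322*(-13387552/75) - 160884 = -1021764743744/75 - 160884 = -1021776810044/75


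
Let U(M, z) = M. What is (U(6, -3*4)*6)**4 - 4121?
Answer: 1675495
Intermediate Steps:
(U(6, -3*4)*6)**4 - 4121 = (6*6)**4 - 4121 = 36**4 - 4121 = 1679616 - 4121 = 1675495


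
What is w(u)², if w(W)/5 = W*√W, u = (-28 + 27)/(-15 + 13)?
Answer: 25/8 ≈ 3.1250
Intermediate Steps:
u = ½ (u = -1/(-2) = -1*(-½) = ½ ≈ 0.50000)
w(W) = 5*W^(3/2) (w(W) = 5*(W*√W) = 5*W^(3/2))
w(u)² = (5*(½)^(3/2))² = (5*(√2/4))² = (5*√2/4)² = 25/8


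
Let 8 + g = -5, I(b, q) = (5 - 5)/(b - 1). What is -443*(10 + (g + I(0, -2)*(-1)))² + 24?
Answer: -3963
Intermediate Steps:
I(b, q) = 0 (I(b, q) = 0/(-1 + b) = 0)
g = -13 (g = -8 - 5 = -13)
-443*(10 + (g + I(0, -2)*(-1)))² + 24 = -443*(10 + (-13 + 0*(-1)))² + 24 = -443*(10 + (-13 + 0))² + 24 = -443*(10 - 13)² + 24 = -443*(-3)² + 24 = -443*9 + 24 = -3987 + 24 = -3963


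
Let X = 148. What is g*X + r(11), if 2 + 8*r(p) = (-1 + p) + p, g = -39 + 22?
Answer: -20109/8 ≈ -2513.6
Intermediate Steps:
g = -17
r(p) = -3/8 + p/4 (r(p) = -¼ + ((-1 + p) + p)/8 = -¼ + (-1 + 2*p)/8 = -¼ + (-⅛ + p/4) = -3/8 + p/4)
g*X + r(11) = -17*148 + (-3/8 + (¼)*11) = -2516 + (-3/8 + 11/4) = -2516 + 19/8 = -20109/8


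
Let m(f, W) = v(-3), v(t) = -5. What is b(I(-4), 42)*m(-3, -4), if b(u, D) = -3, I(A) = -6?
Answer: 15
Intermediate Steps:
m(f, W) = -5
b(I(-4), 42)*m(-3, -4) = -3*(-5) = 15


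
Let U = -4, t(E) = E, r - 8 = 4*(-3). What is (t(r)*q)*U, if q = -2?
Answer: -32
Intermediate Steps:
r = -4 (r = 8 + 4*(-3) = 8 - 12 = -4)
(t(r)*q)*U = -4*(-2)*(-4) = 8*(-4) = -32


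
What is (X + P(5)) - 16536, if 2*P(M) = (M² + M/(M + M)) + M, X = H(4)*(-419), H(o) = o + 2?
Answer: -76139/4 ≈ -19035.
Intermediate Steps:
H(o) = 2 + o
X = -2514 (X = (2 + 4)*(-419) = 6*(-419) = -2514)
P(M) = ¼ + M/2 + M²/2 (P(M) = ((M² + M/(M + M)) + M)/2 = ((M² + M/((2*M))) + M)/2 = ((M² + (1/(2*M))*M) + M)/2 = ((M² + ½) + M)/2 = ((½ + M²) + M)/2 = (½ + M + M²)/2 = ¼ + M/2 + M²/2)
(X + P(5)) - 16536 = (-2514 + (¼ + (½)*5 + (½)*5²)) - 16536 = (-2514 + (¼ + 5/2 + (½)*25)) - 16536 = (-2514 + (¼ + 5/2 + 25/2)) - 16536 = (-2514 + 61/4) - 16536 = -9995/4 - 16536 = -76139/4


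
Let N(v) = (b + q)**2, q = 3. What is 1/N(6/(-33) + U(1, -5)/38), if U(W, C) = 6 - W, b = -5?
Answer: 1/4 ≈ 0.25000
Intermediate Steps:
N(v) = 4 (N(v) = (-5 + 3)**2 = (-2)**2 = 4)
1/N(6/(-33) + U(1, -5)/38) = 1/4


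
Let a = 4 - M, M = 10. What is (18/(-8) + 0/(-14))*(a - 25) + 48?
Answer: 471/4 ≈ 117.75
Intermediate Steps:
a = -6 (a = 4 - 1*10 = 4 - 10 = -6)
(18/(-8) + 0/(-14))*(a - 25) + 48 = (18/(-8) + 0/(-14))*(-6 - 25) + 48 = (18*(-1/8) + 0*(-1/14))*(-31) + 48 = (-9/4 + 0)*(-31) + 48 = -9/4*(-31) + 48 = 279/4 + 48 = 471/4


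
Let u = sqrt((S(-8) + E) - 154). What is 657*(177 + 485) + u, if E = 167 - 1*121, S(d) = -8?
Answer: 434934 + 2*I*sqrt(29) ≈ 4.3493e+5 + 10.77*I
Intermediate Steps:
E = 46 (E = 167 - 121 = 46)
u = 2*I*sqrt(29) (u = sqrt((-8 + 46) - 154) = sqrt(38 - 154) = sqrt(-116) = 2*I*sqrt(29) ≈ 10.77*I)
657*(177 + 485) + u = 657*(177 + 485) + 2*I*sqrt(29) = 657*662 + 2*I*sqrt(29) = 434934 + 2*I*sqrt(29)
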